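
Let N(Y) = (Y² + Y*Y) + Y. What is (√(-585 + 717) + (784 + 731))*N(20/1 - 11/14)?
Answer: 56239830/49 + 74244*√33/49 ≈ 1.1565e+6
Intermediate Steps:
N(Y) = Y + 2*Y² (N(Y) = (Y² + Y²) + Y = 2*Y² + Y = Y + 2*Y²)
(√(-585 + 717) + (784 + 731))*N(20/1 - 11/14) = (√(-585 + 717) + (784 + 731))*((20/1 - 11/14)*(1 + 2*(20/1 - 11/14))) = (√132 + 1515)*((20*1 - 11*1/14)*(1 + 2*(20*1 - 11*1/14))) = (2*√33 + 1515)*((20 - 11/14)*(1 + 2*(20 - 11/14))) = (1515 + 2*√33)*(269*(1 + 2*(269/14))/14) = (1515 + 2*√33)*(269*(1 + 269/7)/14) = (1515 + 2*√33)*((269/14)*(276/7)) = (1515 + 2*√33)*(37122/49) = 56239830/49 + 74244*√33/49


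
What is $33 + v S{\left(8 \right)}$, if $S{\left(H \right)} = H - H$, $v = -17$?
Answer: $33$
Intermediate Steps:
$S{\left(H \right)} = 0$
$33 + v S{\left(8 \right)} = 33 - 0 = 33 + 0 = 33$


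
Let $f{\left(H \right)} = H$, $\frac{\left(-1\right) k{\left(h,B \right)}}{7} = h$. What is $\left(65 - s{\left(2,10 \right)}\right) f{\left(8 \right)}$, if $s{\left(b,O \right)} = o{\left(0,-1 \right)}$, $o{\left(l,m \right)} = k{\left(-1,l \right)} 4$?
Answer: $296$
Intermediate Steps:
$k{\left(h,B \right)} = - 7 h$
$o{\left(l,m \right)} = 28$ ($o{\left(l,m \right)} = \left(-7\right) \left(-1\right) 4 = 7 \cdot 4 = 28$)
$s{\left(b,O \right)} = 28$
$\left(65 - s{\left(2,10 \right)}\right) f{\left(8 \right)} = \left(65 - 28\right) 8 = 37 \cdot 8 = 296$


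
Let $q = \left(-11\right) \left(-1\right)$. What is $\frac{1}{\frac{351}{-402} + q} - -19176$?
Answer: $\frac{26021966}{1357} \approx 19176.0$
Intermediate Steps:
$q = 11$
$\frac{1}{\frac{351}{-402} + q} - -19176 = \frac{1}{\frac{351}{-402} + 11} - -19176 = \frac{1}{351 \left(- \frac{1}{402}\right) + 11} + 19176 = \frac{1}{- \frac{117}{134} + 11} + 19176 = \frac{1}{\frac{1357}{134}} + 19176 = \frac{134}{1357} + 19176 = \frac{26021966}{1357}$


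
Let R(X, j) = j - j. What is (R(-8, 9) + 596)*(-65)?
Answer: -38740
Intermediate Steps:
R(X, j) = 0
(R(-8, 9) + 596)*(-65) = (0 + 596)*(-65) = 596*(-65) = -38740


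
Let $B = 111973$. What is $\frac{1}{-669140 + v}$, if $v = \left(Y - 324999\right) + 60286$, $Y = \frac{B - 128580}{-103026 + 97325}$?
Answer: $- \frac{5701}{5323879346} \approx -1.0708 \cdot 10^{-6}$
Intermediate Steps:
$Y = \frac{16607}{5701}$ ($Y = \frac{111973 - 128580}{-103026 + 97325} = - \frac{16607}{-5701} = \left(-16607\right) \left(- \frac{1}{5701}\right) = \frac{16607}{5701} \approx 2.913$)
$v = - \frac{1509112206}{5701}$ ($v = \left(\frac{16607}{5701} - 324999\right) + 60286 = - \frac{1852802692}{5701} + 60286 = - \frac{1509112206}{5701} \approx -2.6471 \cdot 10^{5}$)
$\frac{1}{-669140 + v} = \frac{1}{-669140 - \frac{1509112206}{5701}} = \frac{1}{- \frac{5323879346}{5701}} = - \frac{5701}{5323879346}$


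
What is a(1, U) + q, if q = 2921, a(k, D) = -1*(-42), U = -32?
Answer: 2963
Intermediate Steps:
a(k, D) = 42
a(1, U) + q = 42 + 2921 = 2963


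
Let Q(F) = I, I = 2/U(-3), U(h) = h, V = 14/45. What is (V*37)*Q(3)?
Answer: -1036/135 ≈ -7.6741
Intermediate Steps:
V = 14/45 (V = 14*(1/45) = 14/45 ≈ 0.31111)
I = -⅔ (I = 2/(-3) = 2*(-⅓) = -⅔ ≈ -0.66667)
Q(F) = -⅔
(V*37)*Q(3) = ((14/45)*37)*(-⅔) = (518/45)*(-⅔) = -1036/135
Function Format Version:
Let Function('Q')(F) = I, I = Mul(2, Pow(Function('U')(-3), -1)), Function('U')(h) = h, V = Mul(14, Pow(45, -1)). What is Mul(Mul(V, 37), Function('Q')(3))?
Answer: Rational(-1036, 135) ≈ -7.6741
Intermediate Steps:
V = Rational(14, 45) (V = Mul(14, Rational(1, 45)) = Rational(14, 45) ≈ 0.31111)
I = Rational(-2, 3) (I = Mul(2, Pow(-3, -1)) = Mul(2, Rational(-1, 3)) = Rational(-2, 3) ≈ -0.66667)
Function('Q')(F) = Rational(-2, 3)
Mul(Mul(V, 37), Function('Q')(3)) = Mul(Mul(Rational(14, 45), 37), Rational(-2, 3)) = Mul(Rational(518, 45), Rational(-2, 3)) = Rational(-1036, 135)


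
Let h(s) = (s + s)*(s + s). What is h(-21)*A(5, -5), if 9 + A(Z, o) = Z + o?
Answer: -15876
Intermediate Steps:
A(Z, o) = -9 + Z + o (A(Z, o) = -9 + (Z + o) = -9 + Z + o)
h(s) = 4*s² (h(s) = (2*s)*(2*s) = 4*s²)
h(-21)*A(5, -5) = (4*(-21)²)*(-9 + 5 - 5) = (4*441)*(-9) = 1764*(-9) = -15876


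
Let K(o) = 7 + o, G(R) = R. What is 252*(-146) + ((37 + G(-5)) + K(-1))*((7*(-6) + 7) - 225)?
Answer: -46672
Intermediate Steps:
252*(-146) + ((37 + G(-5)) + K(-1))*((7*(-6) + 7) - 225) = 252*(-146) + ((37 - 5) + (7 - 1))*((7*(-6) + 7) - 225) = -36792 + (32 + 6)*((-42 + 7) - 225) = -36792 + 38*(-35 - 225) = -36792 + 38*(-260) = -36792 - 9880 = -46672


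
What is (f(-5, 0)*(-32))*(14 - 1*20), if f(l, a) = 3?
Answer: 576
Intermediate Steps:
(f(-5, 0)*(-32))*(14 - 1*20) = (3*(-32))*(14 - 1*20) = -96*(14 - 20) = -96*(-6) = 576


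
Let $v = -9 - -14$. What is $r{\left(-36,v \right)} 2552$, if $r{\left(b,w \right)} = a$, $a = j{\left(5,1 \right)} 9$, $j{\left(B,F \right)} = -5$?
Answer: $-114840$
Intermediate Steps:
$v = 5$ ($v = -9 + 14 = 5$)
$a = -45$ ($a = \left(-5\right) 9 = -45$)
$r{\left(b,w \right)} = -45$
$r{\left(-36,v \right)} 2552 = \left(-45\right) 2552 = -114840$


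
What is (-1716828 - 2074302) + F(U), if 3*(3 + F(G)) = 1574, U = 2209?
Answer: -11371825/3 ≈ -3.7906e+6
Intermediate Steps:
F(G) = 1565/3 (F(G) = -3 + (⅓)*1574 = -3 + 1574/3 = 1565/3)
(-1716828 - 2074302) + F(U) = (-1716828 - 2074302) + 1565/3 = -3791130 + 1565/3 = -11371825/3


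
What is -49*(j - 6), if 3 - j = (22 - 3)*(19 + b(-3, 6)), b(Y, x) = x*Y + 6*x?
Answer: 34594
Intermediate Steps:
b(Y, x) = 6*x + Y*x (b(Y, x) = Y*x + 6*x = 6*x + Y*x)
j = -700 (j = 3 - (22 - 3)*(19 + 6*(6 - 3)) = 3 - 19*(19 + 6*3) = 3 - 19*(19 + 18) = 3 - 19*37 = 3 - 1*703 = 3 - 703 = -700)
-49*(j - 6) = -49*(-700 - 6) = -49*(-706) = 34594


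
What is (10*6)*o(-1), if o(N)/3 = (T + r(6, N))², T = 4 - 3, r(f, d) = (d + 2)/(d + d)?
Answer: 45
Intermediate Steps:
r(f, d) = (2 + d)/(2*d) (r(f, d) = (2 + d)/((2*d)) = (2 + d)*(1/(2*d)) = (2 + d)/(2*d))
T = 1
o(N) = 3*(1 + (2 + N)/(2*N))²
(10*6)*o(-1) = (10*6)*((¾)*(2 + 3*(-1))²/(-1)²) = 60*((¾)*1*(2 - 3)²) = 60*((¾)*1*(-1)²) = 60*((¾)*1*1) = 60*(¾) = 45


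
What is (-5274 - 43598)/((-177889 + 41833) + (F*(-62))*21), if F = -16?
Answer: 6109/14403 ≈ 0.42415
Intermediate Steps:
(-5274 - 43598)/((-177889 + 41833) + (F*(-62))*21) = (-5274 - 43598)/((-177889 + 41833) - 16*(-62)*21) = -48872/(-136056 + 992*21) = -48872/(-136056 + 20832) = -48872/(-115224) = -48872*(-1/115224) = 6109/14403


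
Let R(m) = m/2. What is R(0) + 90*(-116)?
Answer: -10440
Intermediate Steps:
R(m) = m/2 (R(m) = m*(1/2) = m/2)
R(0) + 90*(-116) = (1/2)*0 + 90*(-116) = 0 - 10440 = -10440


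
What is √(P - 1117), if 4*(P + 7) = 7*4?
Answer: I*√1117 ≈ 33.422*I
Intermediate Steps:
P = 0 (P = -7 + (7*4)/4 = -7 + (¼)*28 = -7 + 7 = 0)
√(P - 1117) = √(0 - 1117) = √(-1117) = I*√1117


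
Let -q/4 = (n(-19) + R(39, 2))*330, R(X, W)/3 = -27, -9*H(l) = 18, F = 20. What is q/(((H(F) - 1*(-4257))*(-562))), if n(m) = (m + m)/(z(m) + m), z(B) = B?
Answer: -10560/239131 ≈ -0.044160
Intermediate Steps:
H(l) = -2 (H(l) = -⅑*18 = -2)
R(X, W) = -81 (R(X, W) = 3*(-27) = -81)
n(m) = 1 (n(m) = (m + m)/(m + m) = (2*m)/((2*m)) = (2*m)*(1/(2*m)) = 1)
q = 105600 (q = -4*(1 - 81)*330 = -(-320)*330 = -4*(-26400) = 105600)
q/(((H(F) - 1*(-4257))*(-562))) = 105600/(((-2 - 1*(-4257))*(-562))) = 105600/(((-2 + 4257)*(-562))) = 105600/((4255*(-562))) = 105600/(-2391310) = 105600*(-1/2391310) = -10560/239131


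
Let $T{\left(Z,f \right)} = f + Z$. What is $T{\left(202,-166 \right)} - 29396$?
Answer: $-29360$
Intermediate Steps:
$T{\left(Z,f \right)} = Z + f$
$T{\left(202,-166 \right)} - 29396 = \left(202 - 166\right) - 29396 = 36 - 29396 = -29360$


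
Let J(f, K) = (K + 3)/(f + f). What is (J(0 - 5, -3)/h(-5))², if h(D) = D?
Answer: 0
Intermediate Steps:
J(f, K) = (3 + K)/(2*f) (J(f, K) = (3 + K)/((2*f)) = (3 + K)*(1/(2*f)) = (3 + K)/(2*f))
(J(0 - 5, -3)/h(-5))² = (((3 - 3)/(2*(0 - 5)))/(-5))² = (((½)*0/(-5))*(-⅕))² = (((½)*(-⅕)*0)*(-⅕))² = (0*(-⅕))² = 0² = 0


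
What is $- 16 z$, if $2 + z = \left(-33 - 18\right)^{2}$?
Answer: $-41584$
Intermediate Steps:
$z = 2599$ ($z = -2 + \left(-33 - 18\right)^{2} = -2 + \left(-51\right)^{2} = -2 + 2601 = 2599$)
$- 16 z = \left(-16\right) 2599 = -41584$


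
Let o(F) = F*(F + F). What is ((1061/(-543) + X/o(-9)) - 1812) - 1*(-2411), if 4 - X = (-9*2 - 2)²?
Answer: 968606/1629 ≈ 594.60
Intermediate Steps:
o(F) = 2*F² (o(F) = F*(2*F) = 2*F²)
X = -396 (X = 4 - (-9*2 - 2)² = 4 - (-18 - 2)² = 4 - 1*(-20)² = 4 - 1*400 = 4 - 400 = -396)
((1061/(-543) + X/o(-9)) - 1812) - 1*(-2411) = ((1061/(-543) - 396/(2*(-9)²)) - 1812) - 1*(-2411) = ((1061*(-1/543) - 396/(2*81)) - 1812) + 2411 = ((-1061/543 - 396/162) - 1812) + 2411 = ((-1061/543 - 396*1/162) - 1812) + 2411 = ((-1061/543 - 22/9) - 1812) + 2411 = (-7165/1629 - 1812) + 2411 = -2958913/1629 + 2411 = 968606/1629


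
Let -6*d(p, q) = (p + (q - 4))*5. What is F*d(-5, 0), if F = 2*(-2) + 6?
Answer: 15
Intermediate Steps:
F = 2 (F = -4 + 6 = 2)
d(p, q) = 10/3 - 5*p/6 - 5*q/6 (d(p, q) = -(p + (q - 4))*5/6 = -(p + (-4 + q))*5/6 = -(-4 + p + q)*5/6 = -(-20 + 5*p + 5*q)/6 = 10/3 - 5*p/6 - 5*q/6)
F*d(-5, 0) = 2*(10/3 - ⅚*(-5) - ⅚*0) = 2*(10/3 + 25/6 + 0) = 2*(15/2) = 15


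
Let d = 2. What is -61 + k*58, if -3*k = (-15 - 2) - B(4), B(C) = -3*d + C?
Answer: 229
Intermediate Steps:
B(C) = -6 + C (B(C) = -3*2 + C = -6 + C)
k = 5 (k = -((-15 - 2) - (-6 + 4))/3 = -(-17 - 1*(-2))/3 = -(-17 + 2)/3 = -⅓*(-15) = 5)
-61 + k*58 = -61 + 5*58 = -61 + 290 = 229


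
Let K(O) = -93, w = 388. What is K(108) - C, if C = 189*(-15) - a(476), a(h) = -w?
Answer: 2354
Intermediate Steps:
a(h) = -388 (a(h) = -1*388 = -388)
C = -2447 (C = 189*(-15) - 1*(-388) = -2835 + 388 = -2447)
K(108) - C = -93 - 1*(-2447) = -93 + 2447 = 2354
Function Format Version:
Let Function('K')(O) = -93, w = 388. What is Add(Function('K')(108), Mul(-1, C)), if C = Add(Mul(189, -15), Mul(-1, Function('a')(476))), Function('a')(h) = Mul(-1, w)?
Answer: 2354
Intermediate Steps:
Function('a')(h) = -388 (Function('a')(h) = Mul(-1, 388) = -388)
C = -2447 (C = Add(Mul(189, -15), Mul(-1, -388)) = Add(-2835, 388) = -2447)
Add(Function('K')(108), Mul(-1, C)) = Add(-93, Mul(-1, -2447)) = Add(-93, 2447) = 2354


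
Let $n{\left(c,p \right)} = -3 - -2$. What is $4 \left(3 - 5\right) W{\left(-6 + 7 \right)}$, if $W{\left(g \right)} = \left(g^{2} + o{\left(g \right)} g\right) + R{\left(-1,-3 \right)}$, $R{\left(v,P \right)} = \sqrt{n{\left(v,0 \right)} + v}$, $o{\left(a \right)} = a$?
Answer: $-16 - 8 i \sqrt{2} \approx -16.0 - 11.314 i$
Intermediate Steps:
$n{\left(c,p \right)} = -1$ ($n{\left(c,p \right)} = -3 + 2 = -1$)
$R{\left(v,P \right)} = \sqrt{-1 + v}$
$W{\left(g \right)} = 2 g^{2} + i \sqrt{2}$ ($W{\left(g \right)} = \left(g^{2} + g g\right) + \sqrt{-1 - 1} = \left(g^{2} + g^{2}\right) + \sqrt{-2} = 2 g^{2} + i \sqrt{2}$)
$4 \left(3 - 5\right) W{\left(-6 + 7 \right)} = 4 \left(3 - 5\right) \left(2 \left(-6 + 7\right)^{2} + i \sqrt{2}\right) = 4 \left(-2\right) \left(2 \cdot 1^{2} + i \sqrt{2}\right) = - 8 \left(2 \cdot 1 + i \sqrt{2}\right) = - 8 \left(2 + i \sqrt{2}\right) = -16 - 8 i \sqrt{2}$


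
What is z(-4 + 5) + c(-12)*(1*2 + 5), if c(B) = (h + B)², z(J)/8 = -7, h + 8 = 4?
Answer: 1736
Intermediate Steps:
h = -4 (h = -8 + 4 = -4)
z(J) = -56 (z(J) = 8*(-7) = -56)
c(B) = (-4 + B)²
z(-4 + 5) + c(-12)*(1*2 + 5) = -56 + (-4 - 12)²*(1*2 + 5) = -56 + (-16)²*(2 + 5) = -56 + 256*7 = -56 + 1792 = 1736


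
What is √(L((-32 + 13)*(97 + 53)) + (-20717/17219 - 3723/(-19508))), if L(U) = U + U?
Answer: I*√160817509746413992837/167954126 ≈ 75.505*I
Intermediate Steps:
L(U) = 2*U
√(L((-32 + 13)*(97 + 53)) + (-20717/17219 - 3723/(-19508))) = √(2*((-32 + 13)*(97 + 53)) + (-20717/17219 - 3723/(-19508))) = √(2*(-19*150) + (-20717*1/17219 - 3723*(-1/19508))) = √(2*(-2850) + (-20717/17219 + 3723/19508)) = √(-5700 - 340040899/335908252) = √(-1915017077299/335908252) = I*√160817509746413992837/167954126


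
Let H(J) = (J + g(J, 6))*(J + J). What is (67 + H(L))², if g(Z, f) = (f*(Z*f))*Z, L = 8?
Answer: 1373369481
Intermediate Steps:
g(Z, f) = Z²*f² (g(Z, f) = (Z*f²)*Z = Z²*f²)
H(J) = 2*J*(J + 36*J²) (H(J) = (J + J²*6²)*(J + J) = (J + J²*36)*(2*J) = (J + 36*J²)*(2*J) = 2*J*(J + 36*J²))
(67 + H(L))² = (67 + 8²*(2 + 72*8))² = (67 + 64*(2 + 576))² = (67 + 64*578)² = (67 + 36992)² = 37059² = 1373369481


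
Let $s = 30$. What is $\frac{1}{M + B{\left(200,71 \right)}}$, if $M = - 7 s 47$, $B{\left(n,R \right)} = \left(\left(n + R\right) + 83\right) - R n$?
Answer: $- \frac{1}{23716} \approx -4.2166 \cdot 10^{-5}$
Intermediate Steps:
$B{\left(n,R \right)} = 83 + R + n - R n$ ($B{\left(n,R \right)} = \left(\left(R + n\right) + 83\right) - R n = \left(83 + R + n\right) - R n = 83 + R + n - R n$)
$M = -9870$ ($M = \left(-7\right) 30 \cdot 47 = \left(-210\right) 47 = -9870$)
$\frac{1}{M + B{\left(200,71 \right)}} = \frac{1}{-9870 + \left(83 + 71 + 200 - 71 \cdot 200\right)} = \frac{1}{-9870 + \left(83 + 71 + 200 - 14200\right)} = \frac{1}{-9870 - 13846} = \frac{1}{-23716} = - \frac{1}{23716}$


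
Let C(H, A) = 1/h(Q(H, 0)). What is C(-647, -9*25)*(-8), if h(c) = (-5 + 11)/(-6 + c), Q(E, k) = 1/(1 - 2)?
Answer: 28/3 ≈ 9.3333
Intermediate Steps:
Q(E, k) = -1 (Q(E, k) = 1/(-1) = -1)
h(c) = 6/(-6 + c)
C(H, A) = -7/6 (C(H, A) = 1/(6/(-6 - 1)) = 1/(6/(-7)) = 1/(6*(-⅐)) = 1/(-6/7) = -7/6)
C(-647, -9*25)*(-8) = -7/6*(-8) = 28/3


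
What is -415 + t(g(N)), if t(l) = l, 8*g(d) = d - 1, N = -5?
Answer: -1663/4 ≈ -415.75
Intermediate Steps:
g(d) = -⅛ + d/8 (g(d) = (d - 1)/8 = (-1 + d)/8 = -⅛ + d/8)
-415 + t(g(N)) = -415 + (-⅛ + (⅛)*(-5)) = -415 + (-⅛ - 5/8) = -415 - ¾ = -1663/4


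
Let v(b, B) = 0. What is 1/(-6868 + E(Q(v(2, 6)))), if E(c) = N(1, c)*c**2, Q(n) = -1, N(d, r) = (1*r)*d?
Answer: -1/6869 ≈ -0.00014558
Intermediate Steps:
N(d, r) = d*r (N(d, r) = r*d = d*r)
E(c) = c**3 (E(c) = (1*c)*c**2 = c*c**2 = c**3)
1/(-6868 + E(Q(v(2, 6)))) = 1/(-6868 + (-1)**3) = 1/(-6868 - 1) = 1/(-6869) = -1/6869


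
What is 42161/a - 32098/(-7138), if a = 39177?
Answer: 779224282/139822713 ≈ 5.5729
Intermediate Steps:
42161/a - 32098/(-7138) = 42161/39177 - 32098/(-7138) = 42161*(1/39177) - 32098*(-1/7138) = 42161/39177 + 16049/3569 = 779224282/139822713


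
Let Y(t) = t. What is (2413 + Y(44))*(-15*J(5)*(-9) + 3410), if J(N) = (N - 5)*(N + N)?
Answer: 8378370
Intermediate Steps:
J(N) = 2*N*(-5 + N) (J(N) = (-5 + N)*(2*N) = 2*N*(-5 + N))
(2413 + Y(44))*(-15*J(5)*(-9) + 3410) = (2413 + 44)*(-30*5*(-5 + 5)*(-9) + 3410) = 2457*(-30*5*0*(-9) + 3410) = 2457*(-15*0*(-9) + 3410) = 2457*(0*(-9) + 3410) = 2457*(0 + 3410) = 2457*3410 = 8378370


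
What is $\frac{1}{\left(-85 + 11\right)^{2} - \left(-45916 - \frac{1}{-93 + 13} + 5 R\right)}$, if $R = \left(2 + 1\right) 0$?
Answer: $\frac{80}{4111359} \approx 1.9458 \cdot 10^{-5}$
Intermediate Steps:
$R = 0$ ($R = 3 \cdot 0 = 0$)
$\frac{1}{\left(-85 + 11\right)^{2} - \left(-45916 - \frac{1}{-93 + 13} + 5 R\right)} = \frac{1}{\left(-85 + 11\right)^{2} + \left(45916 + \left(\left(-5\right) 0 + \frac{1}{-93 + 13}\right)\right)} = \frac{1}{\left(-74\right)^{2} + \left(45916 + \left(0 + \frac{1}{-80}\right)\right)} = \frac{1}{5476 + \left(45916 + \left(0 - \frac{1}{80}\right)\right)} = \frac{1}{5476 + \left(45916 - \frac{1}{80}\right)} = \frac{1}{5476 + \frac{3673279}{80}} = \frac{1}{\frac{4111359}{80}} = \frac{80}{4111359}$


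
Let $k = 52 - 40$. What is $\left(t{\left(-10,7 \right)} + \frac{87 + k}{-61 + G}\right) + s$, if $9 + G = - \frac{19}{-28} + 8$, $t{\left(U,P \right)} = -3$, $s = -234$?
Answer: $- \frac{409701}{1717} \approx -238.61$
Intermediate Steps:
$k = 12$
$G = - \frac{9}{28}$ ($G = -9 + \left(- \frac{19}{-28} + 8\right) = -9 + \left(\left(-19\right) \left(- \frac{1}{28}\right) + 8\right) = -9 + \left(\frac{19}{28} + 8\right) = -9 + \frac{243}{28} = - \frac{9}{28} \approx -0.32143$)
$\left(t{\left(-10,7 \right)} + \frac{87 + k}{-61 + G}\right) + s = \left(-3 + \frac{87 + 12}{-61 - \frac{9}{28}}\right) - 234 = \left(-3 + \frac{99}{- \frac{1717}{28}}\right) - 234 = \left(-3 + 99 \left(- \frac{28}{1717}\right)\right) - 234 = \left(-3 - \frac{2772}{1717}\right) - 234 = - \frac{7923}{1717} - 234 = - \frac{409701}{1717}$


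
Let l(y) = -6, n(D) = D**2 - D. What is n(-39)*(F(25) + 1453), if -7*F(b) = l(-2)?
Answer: 15876120/7 ≈ 2.2680e+6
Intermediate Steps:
F(b) = 6/7 (F(b) = -1/7*(-6) = 6/7)
n(-39)*(F(25) + 1453) = (-39*(-1 - 39))*(6/7 + 1453) = -39*(-40)*(10177/7) = 1560*(10177/7) = 15876120/7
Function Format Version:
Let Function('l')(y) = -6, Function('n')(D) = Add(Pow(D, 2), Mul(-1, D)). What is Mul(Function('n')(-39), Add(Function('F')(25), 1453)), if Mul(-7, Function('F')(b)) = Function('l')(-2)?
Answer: Rational(15876120, 7) ≈ 2.2680e+6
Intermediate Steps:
Function('F')(b) = Rational(6, 7) (Function('F')(b) = Mul(Rational(-1, 7), -6) = Rational(6, 7))
Mul(Function('n')(-39), Add(Function('F')(25), 1453)) = Mul(Mul(-39, Add(-1, -39)), Add(Rational(6, 7), 1453)) = Mul(Mul(-39, -40), Rational(10177, 7)) = Mul(1560, Rational(10177, 7)) = Rational(15876120, 7)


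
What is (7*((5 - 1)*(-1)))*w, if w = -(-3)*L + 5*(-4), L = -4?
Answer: 896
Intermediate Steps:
w = -32 (w = -(-3)*(-4) + 5*(-4) = -1*12 - 20 = -12 - 20 = -32)
(7*((5 - 1)*(-1)))*w = (7*((5 - 1)*(-1)))*(-32) = (7*(4*(-1)))*(-32) = (7*(-4))*(-32) = -28*(-32) = 896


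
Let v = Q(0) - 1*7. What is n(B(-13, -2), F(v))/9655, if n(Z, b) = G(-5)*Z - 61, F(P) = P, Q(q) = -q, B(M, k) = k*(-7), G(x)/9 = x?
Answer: -691/9655 ≈ -0.071569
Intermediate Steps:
G(x) = 9*x
B(M, k) = -7*k
v = -7 (v = -1*0 - 1*7 = 0 - 7 = -7)
n(Z, b) = -61 - 45*Z (n(Z, b) = (9*(-5))*Z - 61 = -45*Z - 61 = -61 - 45*Z)
n(B(-13, -2), F(v))/9655 = (-61 - (-315)*(-2))/9655 = (-61 - 45*14)*(1/9655) = (-61 - 630)*(1/9655) = -691*1/9655 = -691/9655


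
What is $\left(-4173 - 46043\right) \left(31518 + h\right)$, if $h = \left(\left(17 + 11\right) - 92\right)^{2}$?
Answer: $-1788392624$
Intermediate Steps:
$h = 4096$ ($h = \left(28 - 92\right)^{2} = \left(-64\right)^{2} = 4096$)
$\left(-4173 - 46043\right) \left(31518 + h\right) = \left(-4173 - 46043\right) \left(31518 + 4096\right) = \left(-50216\right) 35614 = -1788392624$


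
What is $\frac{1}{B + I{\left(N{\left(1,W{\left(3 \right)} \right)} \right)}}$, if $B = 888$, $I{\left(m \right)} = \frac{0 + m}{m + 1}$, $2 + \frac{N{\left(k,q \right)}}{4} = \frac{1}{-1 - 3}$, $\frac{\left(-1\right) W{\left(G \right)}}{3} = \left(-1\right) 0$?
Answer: $\frac{8}{7113} \approx 0.0011247$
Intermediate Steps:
$W{\left(G \right)} = 0$ ($W{\left(G \right)} = - 3 \left(\left(-1\right) 0\right) = \left(-3\right) 0 = 0$)
$N{\left(k,q \right)} = -9$ ($N{\left(k,q \right)} = -8 + \frac{4}{-1 - 3} = -8 + \frac{4}{-4} = -8 + 4 \left(- \frac{1}{4}\right) = -8 - 1 = -9$)
$I{\left(m \right)} = \frac{m}{1 + m}$
$\frac{1}{B + I{\left(N{\left(1,W{\left(3 \right)} \right)} \right)}} = \frac{1}{888 - \frac{9}{1 - 9}} = \frac{1}{888 - \frac{9}{-8}} = \frac{1}{888 - - \frac{9}{8}} = \frac{1}{888 + \frac{9}{8}} = \frac{1}{\frac{7113}{8}} = \frac{8}{7113}$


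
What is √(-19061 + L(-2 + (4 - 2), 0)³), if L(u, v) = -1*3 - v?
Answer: 4*I*√1193 ≈ 138.16*I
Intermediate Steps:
L(u, v) = -3 - v
√(-19061 + L(-2 + (4 - 2), 0)³) = √(-19061 + (-3 - 1*0)³) = √(-19061 + (-3 + 0)³) = √(-19061 + (-3)³) = √(-19061 - 27) = √(-19088) = 4*I*√1193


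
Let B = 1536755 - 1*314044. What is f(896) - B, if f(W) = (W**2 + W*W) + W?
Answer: 383817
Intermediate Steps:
f(W) = W + 2*W**2 (f(W) = (W**2 + W**2) + W = 2*W**2 + W = W + 2*W**2)
B = 1222711 (B = 1536755 - 314044 = 1222711)
f(896) - B = 896*(1 + 2*896) - 1*1222711 = 896*(1 + 1792) - 1222711 = 896*1793 - 1222711 = 1606528 - 1222711 = 383817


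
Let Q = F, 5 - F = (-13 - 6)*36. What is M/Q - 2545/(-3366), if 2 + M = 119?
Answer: 165179/178398 ≈ 0.92590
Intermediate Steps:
F = 689 (F = 5 - (-13 - 6)*36 = 5 - (-19)*36 = 5 - 1*(-684) = 5 + 684 = 689)
M = 117 (M = -2 + 119 = 117)
Q = 689
M/Q - 2545/(-3366) = 117/689 - 2545/(-3366) = 117*(1/689) - 2545*(-1/3366) = 9/53 + 2545/3366 = 165179/178398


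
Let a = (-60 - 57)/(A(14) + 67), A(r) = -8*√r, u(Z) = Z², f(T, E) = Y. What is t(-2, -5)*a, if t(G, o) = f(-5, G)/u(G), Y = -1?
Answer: 7839/14372 + 234*√14/3593 ≈ 0.78912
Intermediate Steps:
f(T, E) = -1
t(G, o) = -1/G² (t(G, o) = -1/(G²) = -1/G²)
a = -117/(67 - 8*√14) (a = (-60 - 57)/(-8*√14 + 67) = -117/(67 - 8*√14) ≈ -3.1565)
t(-2, -5)*a = (-1/(-2)²)*(-7839/3593 - 936*√14/3593) = (-1*¼)*(-7839/3593 - 936*√14/3593) = -(-7839/3593 - 936*√14/3593)/4 = 7839/14372 + 234*√14/3593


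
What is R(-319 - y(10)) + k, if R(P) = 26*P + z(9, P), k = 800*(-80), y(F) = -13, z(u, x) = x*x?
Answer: 21680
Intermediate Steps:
z(u, x) = x²
k = -64000
R(P) = P² + 26*P (R(P) = 26*P + P² = P² + 26*P)
R(-319 - y(10)) + k = (-319 - 1*(-13))*(26 + (-319 - 1*(-13))) - 64000 = (-319 + 13)*(26 + (-319 + 13)) - 64000 = -306*(26 - 306) - 64000 = -306*(-280) - 64000 = 85680 - 64000 = 21680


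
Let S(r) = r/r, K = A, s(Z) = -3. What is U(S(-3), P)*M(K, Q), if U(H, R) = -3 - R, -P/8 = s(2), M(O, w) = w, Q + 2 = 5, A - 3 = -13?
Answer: -81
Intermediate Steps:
A = -10 (A = 3 - 13 = -10)
K = -10
Q = 3 (Q = -2 + 5 = 3)
P = 24 (P = -8*(-3) = 24)
S(r) = 1
U(S(-3), P)*M(K, Q) = (-3 - 1*24)*3 = (-3 - 24)*3 = -27*3 = -81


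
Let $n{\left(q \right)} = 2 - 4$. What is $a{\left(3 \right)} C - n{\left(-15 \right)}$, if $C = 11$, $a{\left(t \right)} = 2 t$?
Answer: $68$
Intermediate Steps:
$n{\left(q \right)} = -2$
$a{\left(3 \right)} C - n{\left(-15 \right)} = 2 \cdot 3 \cdot 11 - -2 = 6 \cdot 11 + 2 = 66 + 2 = 68$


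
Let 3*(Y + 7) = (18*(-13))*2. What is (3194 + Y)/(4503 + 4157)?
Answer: 7/20 ≈ 0.35000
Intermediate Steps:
Y = -163 (Y = -7 + ((18*(-13))*2)/3 = -7 + (-234*2)/3 = -7 + (1/3)*(-468) = -7 - 156 = -163)
(3194 + Y)/(4503 + 4157) = (3194 - 163)/(4503 + 4157) = 3031/8660 = 3031*(1/8660) = 7/20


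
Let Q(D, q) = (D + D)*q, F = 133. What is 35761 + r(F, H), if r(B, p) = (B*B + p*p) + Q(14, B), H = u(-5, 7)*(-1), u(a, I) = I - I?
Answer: 57174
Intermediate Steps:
u(a, I) = 0
H = 0 (H = 0*(-1) = 0)
Q(D, q) = 2*D*q (Q(D, q) = (2*D)*q = 2*D*q)
r(B, p) = B² + p² + 28*B (r(B, p) = (B*B + p*p) + 2*14*B = (B² + p²) + 28*B = B² + p² + 28*B)
35761 + r(F, H) = 35761 + (133² + 0² + 28*133) = 35761 + (17689 + 0 + 3724) = 35761 + 21413 = 57174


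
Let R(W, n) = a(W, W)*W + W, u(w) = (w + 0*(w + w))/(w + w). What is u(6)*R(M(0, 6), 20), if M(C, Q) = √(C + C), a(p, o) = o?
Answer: 0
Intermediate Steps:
M(C, Q) = √2*√C (M(C, Q) = √(2*C) = √2*√C)
u(w) = ½ (u(w) = (w + 0*(2*w))/((2*w)) = (w + 0)*(1/(2*w)) = w*(1/(2*w)) = ½)
R(W, n) = W + W² (R(W, n) = W*W + W = W² + W = W + W²)
u(6)*R(M(0, 6), 20) = ((√2*√0)*(1 + √2*√0))/2 = ((√2*0)*(1 + √2*0))/2 = (0*(1 + 0))/2 = (0*1)/2 = (½)*0 = 0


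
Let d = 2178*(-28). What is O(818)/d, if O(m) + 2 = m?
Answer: -34/2541 ≈ -0.013381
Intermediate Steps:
d = -60984
O(m) = -2 + m
O(818)/d = (-2 + 818)/(-60984) = 816*(-1/60984) = -34/2541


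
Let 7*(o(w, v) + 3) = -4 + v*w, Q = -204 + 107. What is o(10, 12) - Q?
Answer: 774/7 ≈ 110.57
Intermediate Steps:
Q = -97
o(w, v) = -25/7 + v*w/7 (o(w, v) = -3 + (-4 + v*w)/7 = -3 + (-4/7 + v*w/7) = -25/7 + v*w/7)
o(10, 12) - Q = (-25/7 + (⅐)*12*10) - 1*(-97) = (-25/7 + 120/7) + 97 = 95/7 + 97 = 774/7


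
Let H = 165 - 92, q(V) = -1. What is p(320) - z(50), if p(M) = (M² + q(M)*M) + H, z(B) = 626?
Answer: 101527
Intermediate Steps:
H = 73
p(M) = 73 + M² - M (p(M) = (M² - M) + 73 = 73 + M² - M)
p(320) - z(50) = (73 + 320² - 1*320) - 1*626 = (73 + 102400 - 320) - 626 = 102153 - 626 = 101527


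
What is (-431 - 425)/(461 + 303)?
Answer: -214/191 ≈ -1.1204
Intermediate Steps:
(-431 - 425)/(461 + 303) = -856/764 = -856*1/764 = -214/191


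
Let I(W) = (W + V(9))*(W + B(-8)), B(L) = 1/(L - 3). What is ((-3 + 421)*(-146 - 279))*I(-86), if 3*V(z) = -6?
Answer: -1345876400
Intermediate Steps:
V(z) = -2 (V(z) = (⅓)*(-6) = -2)
B(L) = 1/(-3 + L)
I(W) = (-2 + W)*(-1/11 + W) (I(W) = (W - 2)*(W + 1/(-3 - 8)) = (-2 + W)*(W + 1/(-11)) = (-2 + W)*(W - 1/11) = (-2 + W)*(-1/11 + W))
((-3 + 421)*(-146 - 279))*I(-86) = ((-3 + 421)*(-146 - 279))*(2/11 + (-86)² - 23/11*(-86)) = (418*(-425))*(2/11 + 7396 + 1978/11) = -177650*7576 = -1345876400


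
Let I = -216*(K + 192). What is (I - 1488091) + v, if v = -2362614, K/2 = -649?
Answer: -3611809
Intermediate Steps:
K = -1298 (K = 2*(-649) = -1298)
I = 238896 (I = -216*(-1298 + 192) = -216*(-1106) = 238896)
(I - 1488091) + v = (238896 - 1488091) - 2362614 = -1249195 - 2362614 = -3611809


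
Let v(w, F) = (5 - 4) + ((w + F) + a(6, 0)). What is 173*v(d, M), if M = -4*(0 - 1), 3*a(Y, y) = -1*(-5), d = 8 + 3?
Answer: 9169/3 ≈ 3056.3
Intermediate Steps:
d = 11
a(Y, y) = 5/3 (a(Y, y) = (-1*(-5))/3 = (1/3)*5 = 5/3)
M = 4 (M = -4*(-1) = 4)
v(w, F) = 8/3 + F + w (v(w, F) = (5 - 4) + ((w + F) + 5/3) = 1 + ((F + w) + 5/3) = 1 + (5/3 + F + w) = 8/3 + F + w)
173*v(d, M) = 173*(8/3 + 4 + 11) = 173*(53/3) = 9169/3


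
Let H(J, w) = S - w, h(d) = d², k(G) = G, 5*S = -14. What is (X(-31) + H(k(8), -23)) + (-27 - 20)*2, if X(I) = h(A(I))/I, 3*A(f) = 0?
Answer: -369/5 ≈ -73.800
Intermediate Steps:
S = -14/5 (S = (⅕)*(-14) = -14/5 ≈ -2.8000)
A(f) = 0 (A(f) = (⅓)*0 = 0)
X(I) = 0 (X(I) = 0²/I = 0/I = 0)
H(J, w) = -14/5 - w
(X(-31) + H(k(8), -23)) + (-27 - 20)*2 = (0 + (-14/5 - 1*(-23))) + (-27 - 20)*2 = (0 + (-14/5 + 23)) - 47*2 = (0 + 101/5) - 94 = 101/5 - 94 = -369/5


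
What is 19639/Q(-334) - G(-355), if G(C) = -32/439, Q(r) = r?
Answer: -8610833/146626 ≈ -58.727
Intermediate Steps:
G(C) = -32/439 (G(C) = -32*1/439 = -32/439)
19639/Q(-334) - G(-355) = 19639/(-334) - 1*(-32/439) = 19639*(-1/334) + 32/439 = -19639/334 + 32/439 = -8610833/146626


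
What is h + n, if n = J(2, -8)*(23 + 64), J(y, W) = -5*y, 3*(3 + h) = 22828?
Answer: 20209/3 ≈ 6736.3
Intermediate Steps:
h = 22819/3 (h = -3 + (⅓)*22828 = -3 + 22828/3 = 22819/3 ≈ 7606.3)
n = -870 (n = (-5*2)*(23 + 64) = -10*87 = -870)
h + n = 22819/3 - 870 = 20209/3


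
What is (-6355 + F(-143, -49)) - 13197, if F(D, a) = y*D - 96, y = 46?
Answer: -26226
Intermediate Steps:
F(D, a) = -96 + 46*D (F(D, a) = 46*D - 96 = -96 + 46*D)
(-6355 + F(-143, -49)) - 13197 = (-6355 + (-96 + 46*(-143))) - 13197 = (-6355 + (-96 - 6578)) - 13197 = (-6355 - 6674) - 13197 = -13029 - 13197 = -26226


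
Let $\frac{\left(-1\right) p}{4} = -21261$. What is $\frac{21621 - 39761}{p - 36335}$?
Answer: $- \frac{18140}{48709} \approx -0.37242$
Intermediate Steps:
$p = 85044$ ($p = \left(-4\right) \left(-21261\right) = 85044$)
$\frac{21621 - 39761}{p - 36335} = \frac{21621 - 39761}{85044 - 36335} = - \frac{18140}{48709}$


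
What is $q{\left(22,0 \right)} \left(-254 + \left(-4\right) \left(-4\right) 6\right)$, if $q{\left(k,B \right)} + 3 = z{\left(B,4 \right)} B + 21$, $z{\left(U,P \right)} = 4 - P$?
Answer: $-2844$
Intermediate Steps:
$q{\left(k,B \right)} = 18$ ($q{\left(k,B \right)} = -3 + \left(\left(4 - 4\right) B + 21\right) = -3 + \left(0 B + 21\right) = -3 + \left(0 + 21\right) = -3 + 21 = 18$)
$q{\left(22,0 \right)} \left(-254 + \left(-4\right) \left(-4\right) 6\right) = 18 \left(-254 + \left(-4\right) \left(-4\right) 6\right) = 18 \left(-254 + 16 \cdot 6\right) = 18 \left(-254 + 96\right) = 18 \left(-158\right) = -2844$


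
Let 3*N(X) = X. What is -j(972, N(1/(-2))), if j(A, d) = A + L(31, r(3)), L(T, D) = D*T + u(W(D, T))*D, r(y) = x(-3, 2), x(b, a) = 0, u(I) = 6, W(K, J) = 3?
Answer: -972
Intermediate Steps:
N(X) = X/3
r(y) = 0
L(T, D) = 6*D + D*T (L(T, D) = D*T + 6*D = 6*D + D*T)
j(A, d) = A (j(A, d) = A + 0*(6 + 31) = A + 0*37 = A + 0 = A)
-j(972, N(1/(-2))) = -1*972 = -972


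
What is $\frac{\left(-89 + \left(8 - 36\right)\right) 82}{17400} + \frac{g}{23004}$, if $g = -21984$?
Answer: $- \frac{8378083}{5559300} \approx -1.507$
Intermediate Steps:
$\frac{\left(-89 + \left(8 - 36\right)\right) 82}{17400} + \frac{g}{23004} = \frac{\left(-89 + \left(8 - 36\right)\right) 82}{17400} - \frac{21984}{23004} = \left(-89 + \left(8 - 36\right)\right) 82 \cdot \frac{1}{17400} - \frac{1832}{1917} = \left(-89 - 28\right) 82 \cdot \frac{1}{17400} - \frac{1832}{1917} = \left(-117\right) 82 \cdot \frac{1}{17400} - \frac{1832}{1917} = \left(-9594\right) \frac{1}{17400} - \frac{1832}{1917} = - \frac{1599}{2900} - \frac{1832}{1917} = - \frac{8378083}{5559300}$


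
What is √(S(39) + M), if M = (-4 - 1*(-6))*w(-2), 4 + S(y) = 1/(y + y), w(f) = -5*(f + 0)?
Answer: √97422/78 ≈ 4.0016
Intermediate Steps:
w(f) = -5*f
S(y) = -4 + 1/(2*y) (S(y) = -4 + 1/(y + y) = -4 + 1/(2*y))
M = 20 (M = (-4 - 1*(-6))*(-5*(-2)) = (-4 + 6)*10 = 2*10 = 20)
√(S(39) + M) = √((-4 + (½)/39) + 20) = √((-4 + (½)*(1/39)) + 20) = √((-4 + 1/78) + 20) = √(-311/78 + 20) = √(1249/78) = √97422/78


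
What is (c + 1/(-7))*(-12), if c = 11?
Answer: -912/7 ≈ -130.29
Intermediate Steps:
(c + 1/(-7))*(-12) = (11 + 1/(-7))*(-12) = (11 - ⅐)*(-12) = (76/7)*(-12) = -912/7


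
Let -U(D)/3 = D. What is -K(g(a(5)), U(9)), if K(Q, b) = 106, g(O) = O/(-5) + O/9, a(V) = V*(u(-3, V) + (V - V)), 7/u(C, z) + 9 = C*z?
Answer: -106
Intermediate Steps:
u(C, z) = 7/(-9 + C*z)
U(D) = -3*D
a(V) = 7*V/(-9 - 3*V) (a(V) = V*(7/(-9 - 3*V) + (V - V)) = V*(7/(-9 - 3*V) + 0) = V*(7/(-9 - 3*V)) = 7*V/(-9 - 3*V))
g(O) = -4*O/45 (g(O) = O*(-⅕) + O*(⅑) = -O/5 + O/9 = -4*O/45)
-K(g(a(5)), U(9)) = -1*106 = -106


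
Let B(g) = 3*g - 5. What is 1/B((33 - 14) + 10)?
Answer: 1/82 ≈ 0.012195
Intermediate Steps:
B(g) = -5 + 3*g
1/B((33 - 14) + 10) = 1/(-5 + 3*((33 - 14) + 10)) = 1/(-5 + 3*(19 + 10)) = 1/(-5 + 3*29) = 1/(-5 + 87) = 1/82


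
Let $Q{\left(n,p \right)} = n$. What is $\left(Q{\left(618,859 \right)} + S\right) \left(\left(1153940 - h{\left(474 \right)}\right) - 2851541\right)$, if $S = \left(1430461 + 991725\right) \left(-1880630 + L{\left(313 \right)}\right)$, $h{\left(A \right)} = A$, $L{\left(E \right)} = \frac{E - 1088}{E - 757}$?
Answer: $\frac{572399221006812966225}{74} \approx 7.7351 \cdot 10^{18}$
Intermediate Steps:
$L{\left(E \right)} = \frac{-1088 + E}{-757 + E}$
$S = - \frac{1011261377296885}{222}$ ($S = \left(1430461 + 991725\right) \left(-1880630 + \frac{-1088 + 313}{-757 + 313}\right) = 2422186 \left(-1880630 + \frac{1}{-444} \left(-775\right)\right) = 2422186 \left(-1880630 - - \frac{775}{444}\right) = 2422186 \left(-1880630 + \frac{775}{444}\right) = 2422186 \left(- \frac{834998945}{444}\right) = - \frac{1011261377296885}{222} \approx -4.5552 \cdot 10^{12}$)
$\left(Q{\left(618,859 \right)} + S\right) \left(\left(1153940 - h{\left(474 \right)}\right) - 2851541\right) = \left(618 - \frac{1011261377296885}{222}\right) \left(\left(1153940 - 474\right) - 2851541\right) = - \frac{1011261377159689 \left(\left(1153940 - 474\right) - 2851541\right)}{222} = - \frac{1011261377159689 \left(1153466 - 2851541\right)}{222} = \left(- \frac{1011261377159689}{222}\right) \left(-1698075\right) = \frac{572399221006812966225}{74}$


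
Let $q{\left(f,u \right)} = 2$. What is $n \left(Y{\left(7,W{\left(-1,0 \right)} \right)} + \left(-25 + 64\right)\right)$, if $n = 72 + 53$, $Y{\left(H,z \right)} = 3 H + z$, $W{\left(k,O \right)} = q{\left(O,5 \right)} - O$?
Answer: $7750$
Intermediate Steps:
$W{\left(k,O \right)} = 2 - O$
$Y{\left(H,z \right)} = z + 3 H$
$n = 125$
$n \left(Y{\left(7,W{\left(-1,0 \right)} \right)} + \left(-25 + 64\right)\right) = 125 \left(\left(\left(2 - 0\right) + 3 \cdot 7\right) + \left(-25 + 64\right)\right) = 125 \left(\left(\left(2 + 0\right) + 21\right) + 39\right) = 125 \left(\left(2 + 21\right) + 39\right) = 125 \left(23 + 39\right) = 125 \cdot 62 = 7750$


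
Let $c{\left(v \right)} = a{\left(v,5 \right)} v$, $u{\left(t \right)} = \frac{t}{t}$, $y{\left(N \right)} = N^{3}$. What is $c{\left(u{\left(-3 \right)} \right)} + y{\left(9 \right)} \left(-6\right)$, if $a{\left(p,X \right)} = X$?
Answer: $-4369$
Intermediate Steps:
$u{\left(t \right)} = 1$
$c{\left(v \right)} = 5 v$
$c{\left(u{\left(-3 \right)} \right)} + y{\left(9 \right)} \left(-6\right) = 5 \cdot 1 + 9^{3} \left(-6\right) = 5 + 729 \left(-6\right) = 5 - 4374 = -4369$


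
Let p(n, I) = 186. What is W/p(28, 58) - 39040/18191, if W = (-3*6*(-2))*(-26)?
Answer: -4048036/563921 ≈ -7.1784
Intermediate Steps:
W = -936 (W = -18*(-2)*(-26) = 36*(-26) = -936)
W/p(28, 58) - 39040/18191 = -936/186 - 39040/18191 = -936*1/186 - 39040*1/18191 = -156/31 - 39040/18191 = -4048036/563921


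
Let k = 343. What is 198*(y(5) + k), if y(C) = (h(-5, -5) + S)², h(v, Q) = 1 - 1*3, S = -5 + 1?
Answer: 75042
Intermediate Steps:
S = -4
h(v, Q) = -2 (h(v, Q) = 1 - 3 = -2)
y(C) = 36 (y(C) = (-2 - 4)² = (-6)² = 36)
198*(y(5) + k) = 198*(36 + 343) = 198*379 = 75042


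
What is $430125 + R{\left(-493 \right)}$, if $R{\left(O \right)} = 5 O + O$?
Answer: $427167$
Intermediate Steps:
$R{\left(O \right)} = 6 O$
$430125 + R{\left(-493 \right)} = 430125 + 6 \left(-493\right) = 430125 - 2958 = 427167$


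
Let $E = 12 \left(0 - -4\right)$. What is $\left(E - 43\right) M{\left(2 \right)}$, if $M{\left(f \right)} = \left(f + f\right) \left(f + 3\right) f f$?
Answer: $400$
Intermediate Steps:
$M{\left(f \right)} = 2 f^{3} \left(3 + f\right)$ ($M{\left(f \right)} = 2 f \left(3 + f\right) f f = 2 f^{2} \left(3 + f\right) f = 2 f^{3} \left(3 + f\right)$)
$E = 48$ ($E = 12 \left(0 + 4\right) = 12 \cdot 4 = 48$)
$\left(E - 43\right) M{\left(2 \right)} = \left(48 - 43\right) 2 \cdot 2^{3} \left(3 + 2\right) = 5 \cdot 2 \cdot 8 \cdot 5 = 5 \cdot 80 = 400$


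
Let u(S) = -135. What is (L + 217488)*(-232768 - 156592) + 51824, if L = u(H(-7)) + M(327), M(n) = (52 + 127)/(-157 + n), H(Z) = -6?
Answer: -1438691677896/17 ≈ -8.4629e+10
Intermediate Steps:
M(n) = 179/(-157 + n)
L = -22771/170 (L = -135 + 179/(-157 + 327) = -135 + 179/170 = -22771/170 ≈ -133.95)
(L + 217488)*(-232768 - 156592) + 51824 = (-22771/170 + 217488)*(-232768 - 156592) + 51824 = (36950189/170)*(-389360) + 51824 = -1438692558904/17 + 51824 = -1438691677896/17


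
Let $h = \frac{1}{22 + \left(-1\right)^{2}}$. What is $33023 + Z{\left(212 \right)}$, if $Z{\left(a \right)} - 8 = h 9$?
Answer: $\frac{759722}{23} \approx 33031.0$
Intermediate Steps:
$h = \frac{1}{23}$ ($h = \frac{1}{22 + 1} = \frac{1}{23} \approx 0.043478$)
$Z{\left(a \right)} = \frac{193}{23}$ ($Z{\left(a \right)} = 8 + \frac{1}{23} \cdot 9 = 8 + \frac{9}{23} = \frac{193}{23}$)
$33023 + Z{\left(212 \right)} = 33023 + \frac{193}{23} = \frac{759722}{23}$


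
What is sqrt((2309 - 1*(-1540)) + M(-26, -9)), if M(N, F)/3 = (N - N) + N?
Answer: 3*sqrt(419) ≈ 61.408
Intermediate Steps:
M(N, F) = 3*N (M(N, F) = 3*((N - N) + N) = 3*(0 + N) = 3*N)
sqrt((2309 - 1*(-1540)) + M(-26, -9)) = sqrt((2309 - 1*(-1540)) + 3*(-26)) = sqrt((2309 + 1540) - 78) = sqrt(3849 - 78) = sqrt(3771) = 3*sqrt(419)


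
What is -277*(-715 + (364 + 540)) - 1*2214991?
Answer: -2267344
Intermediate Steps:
-277*(-715 + (364 + 540)) - 1*2214991 = -277*(-715 + 904) - 2214991 = -277*189 - 2214991 = -52353 - 2214991 = -2267344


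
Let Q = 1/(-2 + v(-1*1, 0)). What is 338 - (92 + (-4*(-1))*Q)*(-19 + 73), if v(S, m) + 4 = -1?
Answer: -32194/7 ≈ -4599.1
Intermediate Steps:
v(S, m) = -5 (v(S, m) = -4 - 1 = -5)
Q = -⅐ (Q = 1/(-2 - 5) = 1/(-7) = -⅐ ≈ -0.14286)
338 - (92 + (-4*(-1))*Q)*(-19 + 73) = 338 - (92 - 4*(-1)*(-⅐))*(-19 + 73) = 338 - (92 + 4*(-⅐))*54 = 338 - (92 - 4/7)*54 = 338 - 640*54/7 = 338 - 1*34560/7 = 338 - 34560/7 = -32194/7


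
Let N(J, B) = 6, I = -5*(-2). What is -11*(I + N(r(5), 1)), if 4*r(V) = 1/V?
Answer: -176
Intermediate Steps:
r(V) = 1/(4*V)
I = 10
-11*(I + N(r(5), 1)) = -11*(10 + 6) = -11*16 = -176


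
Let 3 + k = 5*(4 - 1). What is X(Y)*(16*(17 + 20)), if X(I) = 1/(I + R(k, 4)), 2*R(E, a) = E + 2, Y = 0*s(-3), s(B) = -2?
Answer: 592/7 ≈ 84.571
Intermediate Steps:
Y = 0 (Y = 0*(-2) = 0)
k = 12 (k = -3 + 5*(4 - 1) = -3 + 5*3 = -3 + 15 = 12)
R(E, a) = 1 + E/2 (R(E, a) = (E + 2)/2 = (2 + E)/2 = 1 + E/2)
X(I) = 1/(7 + I) (X(I) = 1/(I + (1 + (1/2)*12)) = 1/(I + (1 + 6)) = 1/(I + 7) = 1/(7 + I))
X(Y)*(16*(17 + 20)) = (16*(17 + 20))/(7 + 0) = (16*37)/7 = (1/7)*592 = 592/7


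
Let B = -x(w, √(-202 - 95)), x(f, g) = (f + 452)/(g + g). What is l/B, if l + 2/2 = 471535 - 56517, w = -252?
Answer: -1245051*I*√33/100 ≈ -71523.0*I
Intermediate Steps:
x(f, g) = (452 + f)/(2*g) (x(f, g) = (452 + f)/((2*g)) = (452 + f)*(1/(2*g)) = (452 + f)/(2*g))
B = 100*I*√33/99 (B = -(452 - 252)/(2*(√(-202 - 95))) = -200/(2*(√(-297))) = -200/(2*(3*I*√33)) = -(-I*√33/99)*200/2 = -(-100)*I*√33/99 = 100*I*√33/99 ≈ 5.8026*I)
l = 415017 (l = -1 + (471535 - 56517) = -1 + 415018 = 415017)
l/B = 415017/((100*I*√33/99)) = 415017*(-3*I*√33/100) = -1245051*I*√33/100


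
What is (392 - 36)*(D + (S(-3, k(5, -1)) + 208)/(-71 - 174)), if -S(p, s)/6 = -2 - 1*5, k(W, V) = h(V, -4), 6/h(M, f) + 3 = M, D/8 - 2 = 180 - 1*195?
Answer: -1831976/49 ≈ -37387.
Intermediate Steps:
D = -104 (D = 16 + 8*(180 - 1*195) = 16 + 8*(180 - 195) = 16 + 8*(-15) = 16 - 120 = -104)
h(M, f) = 6/(-3 + M)
k(W, V) = 6/(-3 + V)
S(p, s) = 42 (S(p, s) = -6*(-2 - 1*5) = -6*(-2 - 5) = -6*(-7) = 42)
(392 - 36)*(D + (S(-3, k(5, -1)) + 208)/(-71 - 174)) = (392 - 36)*(-104 + (42 + 208)/(-71 - 174)) = 356*(-104 + 250/(-245)) = 356*(-104 + 250*(-1/245)) = 356*(-104 - 50/49) = 356*(-5146/49) = -1831976/49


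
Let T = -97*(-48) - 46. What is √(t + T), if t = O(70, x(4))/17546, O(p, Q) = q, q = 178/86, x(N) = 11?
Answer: 11*√21687461810742/754478 ≈ 67.897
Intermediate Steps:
T = 4610 (T = 4656 - 46 = 4610)
q = 89/43 (q = 178*(1/86) = 89/43 ≈ 2.0698)
O(p, Q) = 89/43
t = 89/754478 (t = (89/43)/17546 = (89/43)*(1/17546) = 89/754478 ≈ 0.00011796)
√(t + T) = √(89/754478 + 4610) = √(3478143669/754478) = 11*√21687461810742/754478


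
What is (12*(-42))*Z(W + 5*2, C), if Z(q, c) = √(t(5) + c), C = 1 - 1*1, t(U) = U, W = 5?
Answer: -504*√5 ≈ -1127.0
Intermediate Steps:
C = 0 (C = 1 - 1 = 0)
Z(q, c) = √(5 + c)
(12*(-42))*Z(W + 5*2, C) = (12*(-42))*√(5 + 0) = -504*√5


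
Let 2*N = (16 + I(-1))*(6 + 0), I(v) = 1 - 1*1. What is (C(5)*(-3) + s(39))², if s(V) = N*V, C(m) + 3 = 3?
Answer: 3504384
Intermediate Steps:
I(v) = 0 (I(v) = 1 - 1 = 0)
N = 48 (N = ((16 + 0)*(6 + 0))/2 = (16*6)/2 = (½)*96 = 48)
C(m) = 0 (C(m) = -3 + 3 = 0)
s(V) = 48*V
(C(5)*(-3) + s(39))² = (0*(-3) + 48*39)² = (0 + 1872)² = 1872² = 3504384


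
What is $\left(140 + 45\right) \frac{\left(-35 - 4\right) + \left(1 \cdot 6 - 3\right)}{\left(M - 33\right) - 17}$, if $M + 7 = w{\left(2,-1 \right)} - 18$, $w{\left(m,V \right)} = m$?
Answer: $\frac{6660}{73} \approx 91.233$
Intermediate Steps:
$M = -23$ ($M = -7 + \left(2 - 18\right) = -7 - 16 = -23$)
$\left(140 + 45\right) \frac{\left(-35 - 4\right) + \left(1 \cdot 6 - 3\right)}{\left(M - 33\right) - 17} = \left(140 + 45\right) \frac{\left(-35 - 4\right) + \left(1 \cdot 6 - 3\right)}{\left(-23 - 33\right) - 17} = 185 \frac{\left(-35 - 4\right) + \left(6 - 3\right)}{-56 - 17} = 185 \frac{-39 + 3}{-73} = 185 \left(\left(-36\right) \left(- \frac{1}{73}\right)\right) = 185 \cdot \frac{36}{73} = \frac{6660}{73}$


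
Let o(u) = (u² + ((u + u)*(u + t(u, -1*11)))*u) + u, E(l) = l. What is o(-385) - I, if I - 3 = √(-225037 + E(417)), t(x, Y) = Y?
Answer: -117246363 - 2*I*√56155 ≈ -1.1725e+8 - 473.94*I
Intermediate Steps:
o(u) = u + u² + 2*u²*(-11 + u) (o(u) = (u² + ((u + u)*(u - 1*11))*u) + u = (u² + ((2*u)*(u - 11))*u) + u = (u² + ((2*u)*(-11 + u))*u) + u = (u² + (2*u*(-11 + u))*u) + u = (u² + 2*u²*(-11 + u)) + u = u + u² + 2*u²*(-11 + u))
I = 3 + 2*I*√56155 (I = 3 + √(-225037 + 417) = 3 + √(-224620) = 3 + 2*I*√56155 ≈ 3.0 + 473.94*I)
o(-385) - I = -385*(1 - 21*(-385) + 2*(-385)²) - (3 + 2*I*√56155) = -385*(1 + 8085 + 2*148225) + (-3 - 2*I*√56155) = -385*(1 + 8085 + 296450) + (-3 - 2*I*√56155) = -385*304536 + (-3 - 2*I*√56155) = -117246360 + (-3 - 2*I*√56155) = -117246363 - 2*I*√56155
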